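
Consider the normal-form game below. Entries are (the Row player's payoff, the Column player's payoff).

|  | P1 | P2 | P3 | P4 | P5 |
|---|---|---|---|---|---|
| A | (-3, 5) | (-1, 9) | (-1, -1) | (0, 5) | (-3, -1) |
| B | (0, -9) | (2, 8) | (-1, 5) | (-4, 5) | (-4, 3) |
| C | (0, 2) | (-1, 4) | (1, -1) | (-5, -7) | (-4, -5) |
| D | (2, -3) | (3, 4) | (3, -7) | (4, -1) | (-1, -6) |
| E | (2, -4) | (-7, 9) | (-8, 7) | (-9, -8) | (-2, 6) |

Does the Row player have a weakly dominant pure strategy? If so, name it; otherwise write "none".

D vs A: P1: 2>-3, P2: 3>-1, P3: 3>-1, P4: 4>0, P5: -1>-3.
D vs B: P1: 2>0, P2: 3>2, P3: 3>-1, P4: 4>-4, P5: -1>-4.
D vs C: P1: 2>0, P2: 3>-1, P3: 3>1, P4: 4>-5, P5: -1>-4.
D vs E: P1: 2=2, P2: 3>-7, P3: 3>-8, P4: 4>-9, P5: -1>-2.
D is at least as good as every other strategy against every opponent action, so it is weakly dominant.

D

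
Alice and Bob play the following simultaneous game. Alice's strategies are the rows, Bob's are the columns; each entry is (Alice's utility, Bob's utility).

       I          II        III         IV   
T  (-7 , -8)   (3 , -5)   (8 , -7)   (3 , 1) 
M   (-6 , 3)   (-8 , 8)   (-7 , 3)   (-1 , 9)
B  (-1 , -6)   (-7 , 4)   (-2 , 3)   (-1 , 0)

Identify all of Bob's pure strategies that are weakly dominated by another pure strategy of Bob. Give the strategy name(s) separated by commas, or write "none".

I, III

II weakly dominates I — T: -5>-8, M: 8>3, B: 4>-6.
II is not dominated — it holds its own against I at T (-5>-8); III at T (-5>-7); IV at B (4>0).
II weakly dominates III — T: -5>-7, M: 8>3, B: 4>3.
IV is not dominated — it holds its own against I at T (1>-8); II at T (1>-5); III at T (1>-7).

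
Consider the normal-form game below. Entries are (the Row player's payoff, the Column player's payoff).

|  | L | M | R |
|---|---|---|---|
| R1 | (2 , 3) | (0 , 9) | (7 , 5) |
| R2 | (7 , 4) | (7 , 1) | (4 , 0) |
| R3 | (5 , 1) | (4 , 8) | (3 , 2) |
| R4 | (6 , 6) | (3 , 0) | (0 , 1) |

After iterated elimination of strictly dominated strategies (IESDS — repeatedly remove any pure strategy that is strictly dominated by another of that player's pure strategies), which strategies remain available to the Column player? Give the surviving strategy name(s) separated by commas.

L

The Row player's strategy R3 is strictly dominated by R2 (L: 7>5, M: 7>4, R: 4>3) and is removed.
The Row player's strategy R4 is strictly dominated by R2 (L: 7>6, M: 7>3, R: 4>0) and is removed.
The Column player's strategy R is strictly dominated by M (R1: 9>5, R2: 1>0) and is removed.
For the Row player, R2 strictly dominates R1 on the remaining columns (L: 7>2, M: 7>0); eliminate R1.
The Column player's strategy M is strictly dominated by L (R2: 4>1) and is removed.
Among the remaining strategies, none is strictly dominated by another pure strategy of the same player, so the elimination stops.
Surviving strategies — the Row player: {R2}; the Column player: {L}.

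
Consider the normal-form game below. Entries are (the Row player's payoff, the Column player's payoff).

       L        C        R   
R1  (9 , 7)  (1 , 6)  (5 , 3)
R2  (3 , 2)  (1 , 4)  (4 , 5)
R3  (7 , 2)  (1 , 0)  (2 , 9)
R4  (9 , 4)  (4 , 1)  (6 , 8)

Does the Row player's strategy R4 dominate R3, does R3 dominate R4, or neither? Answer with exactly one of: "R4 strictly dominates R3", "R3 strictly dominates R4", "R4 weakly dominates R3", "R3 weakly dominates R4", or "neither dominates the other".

Compare R4 to R3 across each choice by the Column player: L: 9>7, C: 4>1, R: 6>2.
Every comparison favours R4, so R4 strictly dominates R3.

R4 strictly dominates R3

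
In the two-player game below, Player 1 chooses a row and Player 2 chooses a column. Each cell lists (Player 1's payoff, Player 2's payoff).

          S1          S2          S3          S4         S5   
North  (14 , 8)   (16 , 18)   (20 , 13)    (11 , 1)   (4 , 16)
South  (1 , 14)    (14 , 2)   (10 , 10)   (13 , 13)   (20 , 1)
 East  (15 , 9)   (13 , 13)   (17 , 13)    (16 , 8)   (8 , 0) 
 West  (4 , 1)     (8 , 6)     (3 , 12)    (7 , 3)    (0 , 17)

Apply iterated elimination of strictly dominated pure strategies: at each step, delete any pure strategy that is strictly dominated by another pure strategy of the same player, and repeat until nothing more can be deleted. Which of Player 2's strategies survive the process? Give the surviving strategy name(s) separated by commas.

S2

For Player 1, North strictly dominates West on the remaining columns (S1: 14>4, S2: 16>8, S3: 20>3, S4: 11>7, S5: 4>0); eliminate West.
For Player 2, S1 strictly dominates S4 on the remaining rows (North: 8>1, South: 14>13, East: 9>8); eliminate S4.
Player 2's strategy S5 is strictly dominated by S2 (North: 18>16, South: 2>1, East: 13>0) and is removed.
Player 1's strategy South is strictly dominated by North (S1: 14>1, S2: 16>14, S3: 20>10) and is removed.
Player 2's strategy S1 is strictly dominated by S2 (North: 18>8, East: 13>9) and is removed.
For Player 1, North strictly dominates East on the remaining columns (S2: 16>13, S3: 20>17); eliminate East.
Column S3 is eliminated: S2 beats it against every remaining row (North: 18>13).
Among the remaining strategies, none is strictly dominated by another pure strategy of the same player, so the elimination stops.
Surviving strategies — Player 1: {North}; Player 2: {S2}.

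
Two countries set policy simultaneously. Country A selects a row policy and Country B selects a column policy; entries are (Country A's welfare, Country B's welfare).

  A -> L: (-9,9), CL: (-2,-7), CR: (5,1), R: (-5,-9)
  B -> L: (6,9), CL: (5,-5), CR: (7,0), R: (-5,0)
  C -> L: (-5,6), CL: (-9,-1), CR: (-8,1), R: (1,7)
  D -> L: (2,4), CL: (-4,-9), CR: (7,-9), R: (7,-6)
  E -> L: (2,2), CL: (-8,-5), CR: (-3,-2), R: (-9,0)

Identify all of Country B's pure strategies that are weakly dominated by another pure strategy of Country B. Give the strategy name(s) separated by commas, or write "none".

L: no other strategy beats it everywhere (CL at A (9>-7); CR at A (9>1); R at A (9>-9)).
CL: dominated, since L does at least as well everywhere (A: 9>-7, B: 9>-5, C: 6>-1, D: 4>-9, E: 2>-5).
CR is weakly dominated by L (A: 9>1, B: 9>0, C: 6>1, D: 4>-9, E: 2>-2).
Nothing dominates R: L at C (7>6); CL at B (0>-5); CR at C (7>1).

CL, CR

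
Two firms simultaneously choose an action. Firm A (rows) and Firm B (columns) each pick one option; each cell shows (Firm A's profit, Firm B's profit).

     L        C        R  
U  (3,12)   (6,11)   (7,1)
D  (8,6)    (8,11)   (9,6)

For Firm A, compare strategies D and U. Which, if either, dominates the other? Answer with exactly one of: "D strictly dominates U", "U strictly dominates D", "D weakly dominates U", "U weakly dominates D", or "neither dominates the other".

Compare D to U across each opponent action: L: 8>3, C: 8>6, R: 9>7.
D gives a strictly higher payoff against each opponent action, so D strictly dominates U.

D strictly dominates U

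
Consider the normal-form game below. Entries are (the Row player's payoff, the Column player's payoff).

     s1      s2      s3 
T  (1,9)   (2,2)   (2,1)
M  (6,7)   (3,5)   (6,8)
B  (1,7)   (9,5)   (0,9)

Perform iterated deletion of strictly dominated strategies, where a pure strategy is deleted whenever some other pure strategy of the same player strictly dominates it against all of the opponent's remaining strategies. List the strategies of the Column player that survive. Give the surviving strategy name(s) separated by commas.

The Row player's strategy T is strictly dominated by M (s1: 6>1, s2: 3>2, s3: 6>2) and is removed.
The Column player's strategy s1 is strictly dominated by s3 (M: 8>7, B: 9>7) and is removed.
The Column player's strategy s2 is strictly dominated by s3 (M: 8>5, B: 9>5) and is removed.
For the Row player, M strictly dominates B on the remaining columns (s3: 6>0); eliminate B.
Among the remaining strategies, none is strictly dominated by another pure strategy of the same player, so the elimination stops.
Surviving strategies — the Row player: {M}; the Column player: {s3}.

s3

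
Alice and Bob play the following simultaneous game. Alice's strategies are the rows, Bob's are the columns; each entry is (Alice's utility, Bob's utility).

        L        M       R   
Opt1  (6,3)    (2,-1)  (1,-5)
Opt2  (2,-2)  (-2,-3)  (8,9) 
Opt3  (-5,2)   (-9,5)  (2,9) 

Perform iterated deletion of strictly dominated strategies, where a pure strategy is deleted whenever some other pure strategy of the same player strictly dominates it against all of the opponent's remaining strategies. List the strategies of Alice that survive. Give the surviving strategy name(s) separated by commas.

For Alice, Opt2 strictly dominates Opt3 on the remaining columns (L: 2>-5, M: -2>-9, R: 8>2); eliminate Opt3.
Column M is eliminated: L beats it against every remaining row (Opt1: 3>-1, Opt2: -2>-3).
Among the remaining strategies, none is strictly dominated by another pure strategy of the same player, so the elimination stops.
Surviving strategies — Alice: {Opt1, Opt2}; Bob: {L, R}.

Opt1, Opt2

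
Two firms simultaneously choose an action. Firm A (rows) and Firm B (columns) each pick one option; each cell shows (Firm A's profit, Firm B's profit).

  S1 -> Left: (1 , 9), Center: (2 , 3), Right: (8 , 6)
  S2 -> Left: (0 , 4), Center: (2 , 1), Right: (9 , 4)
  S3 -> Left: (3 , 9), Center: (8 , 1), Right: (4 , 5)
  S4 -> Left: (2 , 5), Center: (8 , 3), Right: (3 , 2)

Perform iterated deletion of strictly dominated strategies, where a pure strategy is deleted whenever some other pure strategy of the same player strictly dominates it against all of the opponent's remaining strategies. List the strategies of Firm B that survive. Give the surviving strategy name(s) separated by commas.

Column Center is eliminated: Left beats it against every remaining row (S1: 9>3, S2: 4>1, S3: 9>1, S4: 5>3).
Row S4 is eliminated: S3 beats it against every remaining column (Left: 3>2, Right: 4>3).
Among the remaining strategies, none is strictly dominated by another pure strategy of the same player, so the elimination stops.
Surviving strategies — Firm A: {S1, S2, S3}; Firm B: {Left, Right}.

Left, Right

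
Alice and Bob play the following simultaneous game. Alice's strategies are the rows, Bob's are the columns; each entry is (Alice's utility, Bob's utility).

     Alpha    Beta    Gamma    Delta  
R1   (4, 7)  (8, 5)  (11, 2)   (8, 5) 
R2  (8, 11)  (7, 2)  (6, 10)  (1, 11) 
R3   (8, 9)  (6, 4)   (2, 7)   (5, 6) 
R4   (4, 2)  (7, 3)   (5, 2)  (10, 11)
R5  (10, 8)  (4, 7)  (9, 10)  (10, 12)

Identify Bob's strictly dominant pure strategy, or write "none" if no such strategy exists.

none

Alpha fails to dominate Beta at R4 (2<3).
Beta fails to dominate Alpha at R1 (5<7).
Gamma fails to dominate Alpha at R1 (2<7).
Delta fails to dominate Alpha at R1 (5<7).
No single strategy dominates all the others.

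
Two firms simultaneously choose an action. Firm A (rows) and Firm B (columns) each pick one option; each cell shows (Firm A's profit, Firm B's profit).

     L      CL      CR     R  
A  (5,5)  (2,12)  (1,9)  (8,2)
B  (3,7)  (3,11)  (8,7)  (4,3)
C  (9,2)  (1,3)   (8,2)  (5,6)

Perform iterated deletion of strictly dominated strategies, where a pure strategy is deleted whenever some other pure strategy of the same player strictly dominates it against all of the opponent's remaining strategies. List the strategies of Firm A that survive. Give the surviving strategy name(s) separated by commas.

Column L is eliminated: CL beats it against every remaining row (A: 12>5, B: 11>7, C: 3>2).
Firm B's strategy CR is strictly dominated by CL (A: 12>9, B: 11>7, C: 3>2) and is removed.
Row C is eliminated: A beats it against every remaining column (CL: 2>1, R: 8>5).
For Firm B, CL strictly dominates R on the remaining rows (A: 12>2, B: 11>3); eliminate R.
Row A is eliminated: B beats it against every remaining column (CL: 3>2).
Among the remaining strategies, none is strictly dominated by another pure strategy of the same player, so the elimination stops.
Surviving strategies — Firm A: {B}; Firm B: {CL}.

B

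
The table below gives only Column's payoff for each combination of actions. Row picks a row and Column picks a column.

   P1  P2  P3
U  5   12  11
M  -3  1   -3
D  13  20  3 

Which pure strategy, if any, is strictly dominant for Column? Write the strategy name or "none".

P2

P2 vs P1: U: 12>5, M: 1>-3, D: 20>13.
P2 vs P3: U: 12>11, M: 1>-3, D: 20>3.
P2 strictly beats every other strategy against every opponent action, so it is strictly dominant.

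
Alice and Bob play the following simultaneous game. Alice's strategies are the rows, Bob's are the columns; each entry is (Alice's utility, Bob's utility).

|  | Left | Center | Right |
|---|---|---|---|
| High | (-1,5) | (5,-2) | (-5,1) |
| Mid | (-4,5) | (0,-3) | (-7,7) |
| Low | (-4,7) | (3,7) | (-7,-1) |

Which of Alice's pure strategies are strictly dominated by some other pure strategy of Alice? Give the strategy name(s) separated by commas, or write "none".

High is not dominated — it holds its own against Mid at Left (-1>-4); Low at Left (-1>-4).
Mid is strictly dominated by High (Left: -1>-4, Center: 5>0, Right: -5>-7).
Low: dominated, since High does at least as well everywhere (Left: -1>-4, Center: 5>3, Right: -5>-7).

Mid, Low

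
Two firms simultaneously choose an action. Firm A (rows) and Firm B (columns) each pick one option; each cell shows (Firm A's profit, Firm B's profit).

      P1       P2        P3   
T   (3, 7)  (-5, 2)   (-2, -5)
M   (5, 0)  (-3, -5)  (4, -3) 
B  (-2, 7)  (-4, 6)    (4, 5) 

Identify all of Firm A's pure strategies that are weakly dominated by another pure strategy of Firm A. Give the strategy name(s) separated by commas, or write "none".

M weakly dominates T — P1: 5>3, P2: -3>-5, P3: 4>-2.
Nothing dominates M: T at P1 (5>3); B at P1 (5>-2).
B: dominated, since M does at least as well everywhere (P1: 5>-2, P2: -3>-4, P3: 4=4).

T, B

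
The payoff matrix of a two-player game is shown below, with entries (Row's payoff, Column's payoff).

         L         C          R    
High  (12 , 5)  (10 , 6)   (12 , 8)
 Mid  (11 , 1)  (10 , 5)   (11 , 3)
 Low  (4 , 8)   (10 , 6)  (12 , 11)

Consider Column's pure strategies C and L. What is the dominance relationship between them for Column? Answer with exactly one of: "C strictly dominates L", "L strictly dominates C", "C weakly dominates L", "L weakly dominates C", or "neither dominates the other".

C's payoffs vs L's, by Row's action — High: 6>5, Mid: 5>1, Low: 6<8.
C does better at High, Mid but worse at Low; neither strategy dominates the other.

neither dominates the other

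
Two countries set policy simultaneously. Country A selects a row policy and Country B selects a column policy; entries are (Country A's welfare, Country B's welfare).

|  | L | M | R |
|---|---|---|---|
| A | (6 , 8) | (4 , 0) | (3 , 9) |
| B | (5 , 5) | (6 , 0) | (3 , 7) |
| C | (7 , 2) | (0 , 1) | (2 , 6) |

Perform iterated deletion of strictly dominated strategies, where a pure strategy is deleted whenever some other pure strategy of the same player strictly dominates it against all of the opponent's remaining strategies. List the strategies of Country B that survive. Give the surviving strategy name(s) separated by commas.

For Country B, R strictly dominates L on the remaining rows (A: 9>8, B: 7>5, C: 6>2); eliminate L.
For Country A, A strictly dominates C on the remaining columns (M: 4>0, R: 3>2); eliminate C.
For Country B, R strictly dominates M on the remaining rows (A: 9>0, B: 7>0); eliminate M.
Among the remaining strategies, none is strictly dominated by another pure strategy of the same player, so the elimination stops.
Surviving strategies — Country A: {A, B}; Country B: {R}.

R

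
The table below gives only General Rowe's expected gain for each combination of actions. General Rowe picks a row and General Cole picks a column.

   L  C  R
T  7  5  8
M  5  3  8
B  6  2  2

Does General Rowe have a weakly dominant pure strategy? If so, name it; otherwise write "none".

T

T vs M: L: 7>5, C: 5>3, R: 8=8.
T vs B: L: 7>6, C: 5>2, R: 8>2.
T is at least as good as every other strategy against every opponent action, so it is weakly dominant.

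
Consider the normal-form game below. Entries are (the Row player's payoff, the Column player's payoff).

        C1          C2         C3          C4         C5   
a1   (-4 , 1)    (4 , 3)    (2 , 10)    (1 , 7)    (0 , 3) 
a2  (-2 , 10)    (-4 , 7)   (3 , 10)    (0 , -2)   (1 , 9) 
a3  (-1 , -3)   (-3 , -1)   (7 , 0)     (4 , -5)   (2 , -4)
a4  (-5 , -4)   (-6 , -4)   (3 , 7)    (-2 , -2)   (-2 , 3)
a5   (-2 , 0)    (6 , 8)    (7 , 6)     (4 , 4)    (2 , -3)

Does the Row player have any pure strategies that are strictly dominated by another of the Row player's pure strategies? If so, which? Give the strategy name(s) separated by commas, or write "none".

a1, a2, a4

a5 strictly dominates a1 — C1: -2>-4, C2: 6>4, C3: 7>2, C4: 4>1, C5: 2>0.
a3 strictly dominates a2 — C1: -1>-2, C2: -3>-4, C3: 7>3, C4: 4>0, C5: 2>1.
a3: no other strategy beats it everywhere (a1 at C1 (-1>-4); a2 at C1 (-1>-2); a4 at C1 (-1>-5); a5 at C1 (-1>-2)).
a4 is strictly dominated by a3 (C1: -1>-5, C2: -3>-6, C3: 7>3, C4: 4>-2, C5: 2>-2).
a5: no other strategy beats it everywhere (a1 at C1 (-2>-4); a2 at C1 (-2=-2); a3 at C2 (6>-3); a4 at C1 (-2>-5)).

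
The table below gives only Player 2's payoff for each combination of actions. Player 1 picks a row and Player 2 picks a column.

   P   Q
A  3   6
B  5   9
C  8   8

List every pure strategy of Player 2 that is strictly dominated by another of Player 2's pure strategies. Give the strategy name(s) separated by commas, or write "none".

none

P is not dominated — it holds its own against Q at C (8=8).
Q: no other strategy beats it everywhere (P at A (6>3)).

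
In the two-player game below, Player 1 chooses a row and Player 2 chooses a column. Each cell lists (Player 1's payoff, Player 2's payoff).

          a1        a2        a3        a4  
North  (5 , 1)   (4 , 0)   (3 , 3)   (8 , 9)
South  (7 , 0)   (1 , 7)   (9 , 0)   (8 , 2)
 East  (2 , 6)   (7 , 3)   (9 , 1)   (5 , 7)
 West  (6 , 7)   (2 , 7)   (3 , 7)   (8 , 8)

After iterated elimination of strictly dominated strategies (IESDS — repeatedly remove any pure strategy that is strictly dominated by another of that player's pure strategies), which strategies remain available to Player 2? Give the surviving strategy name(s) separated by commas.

Player 2's strategy a1 is strictly dominated by a4 (North: 9>1, South: 2>0, East: 7>6, West: 8>7) and is removed.
Column a3 is eliminated: a4 beats it against every remaining row (North: 9>3, South: 2>0, East: 7>1, West: 8>7).
Among the remaining strategies, none is strictly dominated by another pure strategy of the same player, so the elimination stops.
Surviving strategies — Player 1: {North, South, East, West}; Player 2: {a2, a4}.

a2, a4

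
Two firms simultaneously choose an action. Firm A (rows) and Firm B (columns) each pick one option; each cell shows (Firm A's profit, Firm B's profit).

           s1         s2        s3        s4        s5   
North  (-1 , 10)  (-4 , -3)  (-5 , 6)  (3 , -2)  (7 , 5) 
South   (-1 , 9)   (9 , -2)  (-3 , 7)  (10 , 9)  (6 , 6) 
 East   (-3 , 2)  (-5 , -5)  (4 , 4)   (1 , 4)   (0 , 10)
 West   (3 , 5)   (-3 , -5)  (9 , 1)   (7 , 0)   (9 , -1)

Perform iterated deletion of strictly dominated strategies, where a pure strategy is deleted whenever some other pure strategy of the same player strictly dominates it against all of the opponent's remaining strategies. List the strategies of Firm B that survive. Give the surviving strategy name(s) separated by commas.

Row North is eliminated: West beats it against every remaining column (s1: 3>-1, s2: -3>-4, s3: 9>-5, s4: 7>3, s5: 9>7).
Row East is eliminated: West beats it against every remaining column (s1: 3>-3, s2: -3>-5, s3: 9>4, s4: 7>1, s5: 9>0).
For Firm B, s1 strictly dominates s2 on the remaining rows (South: 9>-2, West: 5>-5); eliminate s2.
For Firm B, s1 strictly dominates s3 on the remaining rows (South: 9>7, West: 5>1); eliminate s3.
Firm B's strategy s5 is strictly dominated by s1 (South: 9>6, West: 5>-1) and is removed.
Among the remaining strategies, none is strictly dominated by another pure strategy of the same player, so the elimination stops.
Surviving strategies — Firm A: {South, West}; Firm B: {s1, s4}.

s1, s4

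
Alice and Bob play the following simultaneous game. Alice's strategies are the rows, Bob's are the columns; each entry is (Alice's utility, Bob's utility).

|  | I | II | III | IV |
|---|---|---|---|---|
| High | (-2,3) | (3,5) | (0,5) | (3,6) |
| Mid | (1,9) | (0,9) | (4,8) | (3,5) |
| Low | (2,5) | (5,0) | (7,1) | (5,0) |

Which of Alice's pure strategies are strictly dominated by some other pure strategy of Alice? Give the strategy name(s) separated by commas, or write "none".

High is strictly dominated by Low (I: 2>-2, II: 5>3, III: 7>0, IV: 5>3).
Mid: dominated, since Low does at least as well everywhere (I: 2>1, II: 5>0, III: 7>4, IV: 5>3).
Low: no other strategy beats it everywhere (High at I (2>-2); Mid at I (2>1)).

High, Mid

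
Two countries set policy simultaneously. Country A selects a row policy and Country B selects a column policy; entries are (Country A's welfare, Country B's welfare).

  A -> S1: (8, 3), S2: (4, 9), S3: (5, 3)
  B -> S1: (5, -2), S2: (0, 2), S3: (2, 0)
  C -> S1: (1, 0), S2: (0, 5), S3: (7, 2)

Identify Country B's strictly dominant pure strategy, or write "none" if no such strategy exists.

S2 vs S1: A: 9>3, B: 2>-2, C: 5>0.
S2 vs S3: A: 9>3, B: 2>0, C: 5>2.
S2 strictly beats every other strategy against every opponent action, so it is strictly dominant.

S2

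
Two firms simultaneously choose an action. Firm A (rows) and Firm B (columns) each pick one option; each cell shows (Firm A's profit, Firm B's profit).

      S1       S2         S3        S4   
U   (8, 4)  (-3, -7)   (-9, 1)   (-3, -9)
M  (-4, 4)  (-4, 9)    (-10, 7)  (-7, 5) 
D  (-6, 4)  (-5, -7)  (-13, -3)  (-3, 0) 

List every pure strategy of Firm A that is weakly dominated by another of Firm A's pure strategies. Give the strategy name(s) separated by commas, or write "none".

M, D

U is not dominated — it holds its own against M at S1 (8>-4); D at S1 (8>-6).
U weakly dominates M — S1: 8>-4, S2: -3>-4, S3: -9>-10, S4: -3>-7.
D: dominated, since U does at least as well everywhere (S1: 8>-6, S2: -3>-5, S3: -9>-13, S4: -3=-3).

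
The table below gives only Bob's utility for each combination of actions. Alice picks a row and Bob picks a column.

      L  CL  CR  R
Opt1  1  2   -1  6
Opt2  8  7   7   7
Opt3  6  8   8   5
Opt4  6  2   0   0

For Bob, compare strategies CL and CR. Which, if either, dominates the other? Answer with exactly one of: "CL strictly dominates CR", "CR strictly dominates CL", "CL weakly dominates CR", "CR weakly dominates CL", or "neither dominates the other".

CL's payoffs vs CR's, by Alice's action — Opt1: 2>-1, Opt2: 7=7, Opt3: 8=8, Opt4: 2>0.
CL is at least as good everywhere and strictly better somewhere (tied only at Opt2, Opt3), so CL weakly but not strictly dominates CR.

CL weakly dominates CR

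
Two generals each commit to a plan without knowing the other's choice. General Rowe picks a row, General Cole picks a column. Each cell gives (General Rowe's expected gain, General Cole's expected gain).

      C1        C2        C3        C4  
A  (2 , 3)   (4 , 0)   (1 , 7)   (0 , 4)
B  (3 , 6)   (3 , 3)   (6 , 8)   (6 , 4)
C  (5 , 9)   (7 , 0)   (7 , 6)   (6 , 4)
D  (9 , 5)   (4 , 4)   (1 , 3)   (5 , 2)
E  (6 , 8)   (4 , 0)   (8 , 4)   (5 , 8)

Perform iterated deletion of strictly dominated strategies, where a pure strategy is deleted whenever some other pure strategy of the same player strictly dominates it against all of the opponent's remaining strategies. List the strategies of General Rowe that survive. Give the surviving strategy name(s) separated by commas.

For General Rowe, C strictly dominates A on the remaining columns (C1: 5>2, C2: 7>4, C3: 7>1, C4: 6>0); eliminate A.
Column C2 is eliminated: C1 beats it against every remaining row (B: 6>3, C: 9>0, D: 5>4, E: 8>0).
Among the remaining strategies, none is strictly dominated by another pure strategy of the same player, so the elimination stops.
Surviving strategies — General Rowe: {B, C, D, E}; General Cole: {C1, C3, C4}.

B, C, D, E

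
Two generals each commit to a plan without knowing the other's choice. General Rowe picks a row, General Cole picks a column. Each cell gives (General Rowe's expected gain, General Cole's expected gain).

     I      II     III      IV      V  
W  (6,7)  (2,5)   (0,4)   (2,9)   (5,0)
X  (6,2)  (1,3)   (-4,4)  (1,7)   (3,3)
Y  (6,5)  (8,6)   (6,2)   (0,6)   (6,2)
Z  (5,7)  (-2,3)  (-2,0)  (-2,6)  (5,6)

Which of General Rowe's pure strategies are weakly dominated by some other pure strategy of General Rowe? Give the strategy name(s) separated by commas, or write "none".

X, Z

W is not dominated — it holds its own against X at II (2>1); Y at IV (2>0); Z at I (6>5).
X is weakly dominated by W (I: 6=6, II: 2>1, III: 0>-4, IV: 2>1, V: 5>3).
Nothing dominates Y: W at II (8>2); X at II (8>1); Z at I (6>5).
W weakly dominates Z — I: 6>5, II: 2>-2, III: 0>-2, IV: 2>-2, V: 5=5.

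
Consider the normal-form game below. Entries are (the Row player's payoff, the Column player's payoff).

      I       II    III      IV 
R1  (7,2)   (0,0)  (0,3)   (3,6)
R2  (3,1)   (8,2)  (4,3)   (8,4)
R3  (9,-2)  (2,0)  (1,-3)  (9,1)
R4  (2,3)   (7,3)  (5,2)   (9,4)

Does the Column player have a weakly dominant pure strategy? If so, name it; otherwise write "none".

IV vs I: R1: 6>2, R2: 4>1, R3: 1>-2, R4: 4>3.
IV vs II: R1: 6>0, R2: 4>2, R3: 1>0, R4: 4>3.
IV vs III: R1: 6>3, R2: 4>3, R3: 1>-3, R4: 4>2.
IV is at least as good as every other strategy against every opponent action, so it is weakly dominant.

IV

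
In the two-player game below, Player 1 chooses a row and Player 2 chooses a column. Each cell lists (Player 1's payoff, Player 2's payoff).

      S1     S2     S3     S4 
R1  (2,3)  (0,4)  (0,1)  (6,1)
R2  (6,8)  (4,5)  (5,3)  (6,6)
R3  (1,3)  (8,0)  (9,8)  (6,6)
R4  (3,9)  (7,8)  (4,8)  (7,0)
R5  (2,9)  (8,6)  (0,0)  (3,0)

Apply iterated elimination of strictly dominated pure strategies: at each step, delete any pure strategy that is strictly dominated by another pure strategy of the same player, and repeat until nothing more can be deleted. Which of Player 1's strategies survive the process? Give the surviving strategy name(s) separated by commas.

R2, R3, R4

Row R1 is eliminated: R4 beats it against every remaining column (S1: 3>2, S2: 7>0, S3: 4>0, S4: 7>6).
Player 2's strategy S2 is strictly dominated by S1 (R2: 8>5, R3: 3>0, R4: 9>8, R5: 9>6) and is removed.
Player 1's strategy R5 is strictly dominated by R2 (S1: 6>2, S3: 5>0, S4: 6>3) and is removed.
Among the remaining strategies, none is strictly dominated by another pure strategy of the same player, so the elimination stops.
Surviving strategies — Player 1: {R2, R3, R4}; Player 2: {S1, S3, S4}.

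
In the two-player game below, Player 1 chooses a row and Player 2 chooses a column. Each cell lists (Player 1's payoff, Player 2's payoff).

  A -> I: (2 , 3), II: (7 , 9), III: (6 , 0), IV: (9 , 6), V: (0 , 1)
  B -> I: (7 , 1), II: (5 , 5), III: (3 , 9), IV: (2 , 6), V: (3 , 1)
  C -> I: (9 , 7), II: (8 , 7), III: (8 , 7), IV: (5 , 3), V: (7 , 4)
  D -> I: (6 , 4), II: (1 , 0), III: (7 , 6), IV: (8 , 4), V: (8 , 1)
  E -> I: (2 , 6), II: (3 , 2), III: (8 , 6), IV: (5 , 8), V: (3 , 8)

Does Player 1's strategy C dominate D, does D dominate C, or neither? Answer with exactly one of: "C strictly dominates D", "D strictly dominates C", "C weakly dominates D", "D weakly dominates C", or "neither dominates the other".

C's payoffs vs D's, by Player 2's action — I: 9>6, II: 8>1, III: 8>7, IV: 5<8, V: 7<8.
C does better at I, II, III but worse at IV, V; neither strategy dominates the other.

neither dominates the other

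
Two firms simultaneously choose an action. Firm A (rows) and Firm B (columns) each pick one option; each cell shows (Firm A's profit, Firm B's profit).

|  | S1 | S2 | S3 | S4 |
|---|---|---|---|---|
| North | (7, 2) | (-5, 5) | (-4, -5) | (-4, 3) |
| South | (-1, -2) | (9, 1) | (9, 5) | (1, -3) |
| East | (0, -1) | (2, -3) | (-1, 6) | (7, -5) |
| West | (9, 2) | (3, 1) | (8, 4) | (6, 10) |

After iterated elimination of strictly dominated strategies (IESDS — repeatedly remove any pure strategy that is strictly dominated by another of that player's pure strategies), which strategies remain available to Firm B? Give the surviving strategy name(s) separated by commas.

S3, S4

Row North is eliminated: West beats it against every remaining column (S1: 9>7, S2: 3>-5, S3: 8>-4, S4: 6>-4).
Column S1 is eliminated: S3 beats it against every remaining row (South: 5>-2, East: 6>-1, West: 4>2).
Column S2 is eliminated: S3 beats it against every remaining row (South: 5>1, East: 6>-3, West: 4>1).
Among the remaining strategies, none is strictly dominated by another pure strategy of the same player, so the elimination stops.
Surviving strategies — Firm A: {South, East, West}; Firm B: {S3, S4}.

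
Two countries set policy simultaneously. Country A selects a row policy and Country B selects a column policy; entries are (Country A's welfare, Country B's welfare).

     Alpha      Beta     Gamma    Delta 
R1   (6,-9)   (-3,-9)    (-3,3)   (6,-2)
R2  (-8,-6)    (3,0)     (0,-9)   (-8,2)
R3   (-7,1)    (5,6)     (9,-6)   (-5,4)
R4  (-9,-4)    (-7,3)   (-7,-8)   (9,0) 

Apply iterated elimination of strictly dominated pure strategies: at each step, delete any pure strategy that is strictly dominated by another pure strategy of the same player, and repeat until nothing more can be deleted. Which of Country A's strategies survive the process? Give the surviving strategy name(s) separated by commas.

Row R2 is eliminated: R3 beats it against every remaining column (Alpha: -7>-8, Beta: 5>3, Gamma: 9>0, Delta: -5>-8).
Country B's strategy Alpha is strictly dominated by Delta (R1: -2>-9, R3: 4>1, R4: 0>-4) and is removed.
Among the remaining strategies, none is strictly dominated by another pure strategy of the same player, so the elimination stops.
Surviving strategies — Country A: {R1, R3, R4}; Country B: {Beta, Gamma, Delta}.

R1, R3, R4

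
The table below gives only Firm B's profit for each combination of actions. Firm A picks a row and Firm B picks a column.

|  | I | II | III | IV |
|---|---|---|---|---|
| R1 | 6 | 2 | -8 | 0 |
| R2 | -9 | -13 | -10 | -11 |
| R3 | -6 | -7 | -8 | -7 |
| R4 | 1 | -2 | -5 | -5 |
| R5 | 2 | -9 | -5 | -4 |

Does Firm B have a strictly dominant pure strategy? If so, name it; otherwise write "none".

I

I vs II: R1: 6>2, R2: -9>-13, R3: -6>-7, R4: 1>-2, R5: 2>-9.
I vs III: R1: 6>-8, R2: -9>-10, R3: -6>-8, R4: 1>-5, R5: 2>-5.
I vs IV: R1: 6>0, R2: -9>-11, R3: -6>-7, R4: 1>-5, R5: 2>-4.
I strictly beats every other strategy against every opponent action, so it is strictly dominant.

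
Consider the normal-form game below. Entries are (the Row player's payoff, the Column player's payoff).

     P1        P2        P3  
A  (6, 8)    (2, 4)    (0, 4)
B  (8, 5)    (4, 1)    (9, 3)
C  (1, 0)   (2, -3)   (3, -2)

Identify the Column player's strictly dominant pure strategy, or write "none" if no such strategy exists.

P1 vs P2: A: 8>4, B: 5>1, C: 0>-3.
P1 vs P3: A: 8>4, B: 5>3, C: 0>-2.
P1 strictly beats every other strategy against every opponent action, so it is strictly dominant.

P1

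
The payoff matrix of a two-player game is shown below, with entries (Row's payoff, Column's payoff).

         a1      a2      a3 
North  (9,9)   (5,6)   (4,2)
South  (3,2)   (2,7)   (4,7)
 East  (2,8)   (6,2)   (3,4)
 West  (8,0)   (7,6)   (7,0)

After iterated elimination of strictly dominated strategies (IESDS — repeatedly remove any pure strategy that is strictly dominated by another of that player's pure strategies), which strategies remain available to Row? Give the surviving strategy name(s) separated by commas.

Row's strategy South is strictly dominated by West (a1: 8>3, a2: 7>2, a3: 7>4) and is removed.
Row East is eliminated: West beats it against every remaining column (a1: 8>2, a2: 7>6, a3: 7>3).
For Column, a2 strictly dominates a3 on the remaining rows (North: 6>2, West: 6>0); eliminate a3.
Among the remaining strategies, none is strictly dominated by another pure strategy of the same player, so the elimination stops.
Surviving strategies — Row: {North, West}; Column: {a1, a2}.

North, West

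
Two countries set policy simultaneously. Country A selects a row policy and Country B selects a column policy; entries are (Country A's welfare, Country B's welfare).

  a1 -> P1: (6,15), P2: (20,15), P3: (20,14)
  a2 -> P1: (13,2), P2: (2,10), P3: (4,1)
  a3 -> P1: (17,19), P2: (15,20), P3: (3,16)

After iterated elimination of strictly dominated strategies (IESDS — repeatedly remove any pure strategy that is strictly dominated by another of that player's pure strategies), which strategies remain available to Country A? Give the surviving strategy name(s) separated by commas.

Column P3 is eliminated: P1 beats it against every remaining row (a1: 15>14, a2: 2>1, a3: 19>16).
Row a2 is eliminated: a3 beats it against every remaining column (P1: 17>13, P2: 15>2).
Among the remaining strategies, none is strictly dominated by another pure strategy of the same player, so the elimination stops.
Surviving strategies — Country A: {a1, a3}; Country B: {P1, P2}.

a1, a3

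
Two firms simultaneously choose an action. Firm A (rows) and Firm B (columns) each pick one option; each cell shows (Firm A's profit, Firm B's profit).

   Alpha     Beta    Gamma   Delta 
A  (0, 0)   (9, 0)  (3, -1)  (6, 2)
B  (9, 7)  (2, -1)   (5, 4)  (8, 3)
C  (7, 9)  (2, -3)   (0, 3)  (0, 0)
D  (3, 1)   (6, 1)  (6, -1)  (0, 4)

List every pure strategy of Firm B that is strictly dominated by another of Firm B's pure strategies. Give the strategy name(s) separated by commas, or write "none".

Alpha is not dominated — it holds its own against Beta at A (0=0); Gamma at A (0>-1); Delta at B (7>3).
Beta is strictly dominated by Delta (A: 2>0, B: 3>-1, C: 0>-3, D: 4>1).
Gamma is strictly dominated by Alpha (A: 0>-1, B: 7>4, C: 9>3, D: 1>-1).
Delta is not dominated — it holds its own against Alpha at A (2>0); Beta at A (2>0); Gamma at A (2>-1).

Beta, Gamma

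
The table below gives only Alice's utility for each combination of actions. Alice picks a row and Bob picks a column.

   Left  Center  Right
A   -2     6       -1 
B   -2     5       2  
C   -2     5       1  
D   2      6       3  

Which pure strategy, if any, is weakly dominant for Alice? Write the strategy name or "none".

D vs A: Left: 2>-2, Center: 6=6, Right: 3>-1.
D vs B: Left: 2>-2, Center: 6>5, Right: 3>2.
D vs C: Left: 2>-2, Center: 6>5, Right: 3>1.
D is at least as good as every other strategy against every opponent action, so it is weakly dominant.

D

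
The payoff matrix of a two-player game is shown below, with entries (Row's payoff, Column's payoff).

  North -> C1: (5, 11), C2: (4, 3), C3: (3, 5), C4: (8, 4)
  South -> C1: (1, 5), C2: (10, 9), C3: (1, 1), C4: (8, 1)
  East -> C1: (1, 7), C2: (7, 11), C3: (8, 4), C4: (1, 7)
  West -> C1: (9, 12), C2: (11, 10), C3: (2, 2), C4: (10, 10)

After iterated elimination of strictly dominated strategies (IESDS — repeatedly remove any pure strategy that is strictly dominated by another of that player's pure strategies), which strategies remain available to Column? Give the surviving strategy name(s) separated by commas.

For Row, West strictly dominates South on the remaining columns (C1: 9>1, C2: 11>10, C3: 2>1, C4: 10>8); eliminate South.
For Column, C1 strictly dominates C3 on the remaining rows (North: 11>5, East: 7>4, West: 12>2); eliminate C3.
For Row, West strictly dominates North on the remaining columns (C1: 9>5, C2: 11>4, C4: 10>8); eliminate North.
For Row, West strictly dominates East on the remaining columns (C1: 9>1, C2: 11>7, C4: 10>1); eliminate East.
Column C2 is eliminated: C1 beats it against every remaining row (West: 12>10).
Column C4 is eliminated: C1 beats it against every remaining row (West: 12>10).
Among the remaining strategies, none is strictly dominated by another pure strategy of the same player, so the elimination stops.
Surviving strategies — Row: {West}; Column: {C1}.

C1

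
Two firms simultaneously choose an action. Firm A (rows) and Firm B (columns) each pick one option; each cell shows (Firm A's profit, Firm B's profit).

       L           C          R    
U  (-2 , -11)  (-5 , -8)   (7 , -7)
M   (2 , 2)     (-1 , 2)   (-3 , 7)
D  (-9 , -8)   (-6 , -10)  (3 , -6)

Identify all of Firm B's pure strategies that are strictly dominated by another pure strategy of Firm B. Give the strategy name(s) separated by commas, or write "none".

L is strictly dominated by R (U: -7>-11, M: 7>2, D: -6>-8).
C: dominated, since R does at least as well everywhere (U: -7>-8, M: 7>2, D: -6>-10).
Nothing dominates R: L at U (-7>-11); C at U (-7>-8).

L, C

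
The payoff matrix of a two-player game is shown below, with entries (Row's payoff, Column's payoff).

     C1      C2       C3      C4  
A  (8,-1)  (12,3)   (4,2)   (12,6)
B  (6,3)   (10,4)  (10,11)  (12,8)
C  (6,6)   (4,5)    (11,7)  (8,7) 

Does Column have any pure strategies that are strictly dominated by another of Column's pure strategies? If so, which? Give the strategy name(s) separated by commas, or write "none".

C1, C2

C1: dominated, since C3 does at least as well everywhere (A: 2>-1, B: 11>3, C: 7>6).
C2: dominated, since C4 does at least as well everywhere (A: 6>3, B: 8>4, C: 7>5).
Nothing dominates C3: C1 at A (2>-1); C2 at B (11>4); C4 at B (11>8).
C4: no other strategy beats it everywhere (C1 at A (6>-1); C2 at A (6>3); C3 at A (6>2)).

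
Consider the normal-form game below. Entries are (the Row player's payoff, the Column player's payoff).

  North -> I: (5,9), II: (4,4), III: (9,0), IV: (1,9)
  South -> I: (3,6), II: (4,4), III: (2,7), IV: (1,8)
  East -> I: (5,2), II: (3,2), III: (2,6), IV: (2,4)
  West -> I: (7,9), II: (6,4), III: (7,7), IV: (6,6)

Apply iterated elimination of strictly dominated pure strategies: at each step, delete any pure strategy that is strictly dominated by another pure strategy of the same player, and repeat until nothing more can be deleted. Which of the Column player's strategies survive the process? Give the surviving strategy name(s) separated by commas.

The Row player's strategy South is strictly dominated by West (I: 7>3, II: 6>4, III: 7>2, IV: 6>1) and is removed.
The Row player's strategy East is strictly dominated by West (I: 7>5, II: 6>3, III: 7>2, IV: 6>2) and is removed.
The Column player's strategy II is strictly dominated by I (North: 9>4, West: 9>4) and is removed.
The Column player's strategy III is strictly dominated by I (North: 9>0, West: 9>7) and is removed.
The Row player's strategy North is strictly dominated by West (I: 7>5, IV: 6>1) and is removed.
Column IV is eliminated: I beats it against every remaining row (West: 9>6).
Among the remaining strategies, none is strictly dominated by another pure strategy of the same player, so the elimination stops.
Surviving strategies — the Row player: {West}; the Column player: {I}.

I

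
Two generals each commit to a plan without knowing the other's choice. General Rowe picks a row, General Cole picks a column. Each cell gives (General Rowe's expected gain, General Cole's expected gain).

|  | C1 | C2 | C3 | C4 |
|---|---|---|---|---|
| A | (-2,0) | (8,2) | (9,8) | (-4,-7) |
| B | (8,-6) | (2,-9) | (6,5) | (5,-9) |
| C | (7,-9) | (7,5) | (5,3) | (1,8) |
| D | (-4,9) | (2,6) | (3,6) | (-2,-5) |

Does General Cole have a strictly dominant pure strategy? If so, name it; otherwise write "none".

C1 fails to dominate C2 at A (0<2).
C2 fails to dominate C1 at B (-9<-6).
C3 fails to dominate C1 at D (6<9).
C4 fails to dominate C1 at A (-7<0).
No single strategy dominates all the others.

none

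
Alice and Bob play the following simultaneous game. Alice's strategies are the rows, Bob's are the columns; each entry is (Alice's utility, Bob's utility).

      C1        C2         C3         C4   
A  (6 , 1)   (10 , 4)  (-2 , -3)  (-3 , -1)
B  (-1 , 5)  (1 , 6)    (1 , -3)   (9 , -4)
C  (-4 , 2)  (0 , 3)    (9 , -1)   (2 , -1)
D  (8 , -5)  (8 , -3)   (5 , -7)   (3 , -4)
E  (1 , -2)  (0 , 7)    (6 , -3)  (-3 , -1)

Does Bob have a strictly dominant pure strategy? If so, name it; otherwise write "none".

C2 vs C1: A: 4>1, B: 6>5, C: 3>2, D: -3>-5, E: 7>-2.
C2 vs C3: A: 4>-3, B: 6>-3, C: 3>-1, D: -3>-7, E: 7>-3.
C2 vs C4: A: 4>-1, B: 6>-4, C: 3>-1, D: -3>-4, E: 7>-1.
C2 strictly beats every other strategy against every opponent action, so it is strictly dominant.

C2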